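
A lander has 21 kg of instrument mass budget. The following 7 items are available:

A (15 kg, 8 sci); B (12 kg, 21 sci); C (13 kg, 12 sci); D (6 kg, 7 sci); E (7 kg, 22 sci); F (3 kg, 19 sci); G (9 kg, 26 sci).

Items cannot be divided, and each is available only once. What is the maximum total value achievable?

67 sci

Check high-value combinations within 21 kg:
- E+F+G: mass 7+3+9=19, value 22+19+26=67
- D+F+G: mass 6+3+9=18, value 7+19+26=52
- D+E+F: mass 6+7+3=16, value 7+22+19=48
Best: 67 sci.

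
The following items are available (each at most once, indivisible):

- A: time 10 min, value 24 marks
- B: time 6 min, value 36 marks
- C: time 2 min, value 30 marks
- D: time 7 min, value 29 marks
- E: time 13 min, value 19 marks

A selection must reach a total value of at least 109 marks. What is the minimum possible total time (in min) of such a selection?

25

Subsets with value ≥ 109, sorted by total time:
- A+B+C+D: time 25, value 119
- B+C+D+E: time 28, value 114
- A+B+C+E: time 31, value 109
Minimum time: 25 min.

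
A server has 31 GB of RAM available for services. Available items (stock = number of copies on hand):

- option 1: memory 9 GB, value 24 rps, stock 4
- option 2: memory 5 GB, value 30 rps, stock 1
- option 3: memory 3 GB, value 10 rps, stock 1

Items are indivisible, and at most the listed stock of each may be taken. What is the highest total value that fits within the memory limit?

88 rps

Top feasible selections:
- 2×option 1 + 1×option 2 + 1×option 3: memory 26, value 88
- 3×option 1 + 1×option 3: memory 30, value 82
- 2×option 1 + 1×option 2: memory 23, value 78
Best: 88 rps.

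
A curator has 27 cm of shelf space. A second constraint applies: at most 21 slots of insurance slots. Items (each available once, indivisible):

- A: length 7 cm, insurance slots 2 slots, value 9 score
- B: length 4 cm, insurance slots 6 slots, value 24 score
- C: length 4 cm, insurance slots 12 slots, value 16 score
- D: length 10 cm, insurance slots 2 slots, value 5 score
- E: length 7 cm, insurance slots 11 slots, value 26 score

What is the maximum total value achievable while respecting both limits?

59 score

Feasible sets respecting both limits:
- A+B+E: length 18, insurance slots 19, value 59
- B+D+E: length 21, insurance slots 19, value 55
- B+E: length 11, insurance slots 17, value 50
- A+B+C: length 15, insurance slots 20, value 49
Best: 59 score.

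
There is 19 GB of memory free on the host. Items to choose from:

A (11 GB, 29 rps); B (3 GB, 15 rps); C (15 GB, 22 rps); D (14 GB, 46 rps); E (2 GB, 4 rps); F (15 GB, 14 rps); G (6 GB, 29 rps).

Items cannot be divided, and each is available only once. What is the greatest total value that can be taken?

Check high-value combinations within 19 GB:
- B+D+E: memory 3+14+2=19, value 15+46+4=65
- A+E+G: memory 11+2+6=19, value 29+4+29=62
- B+D: memory 3+14=17, value 15+46=61
Best: 65 rps.

65 rps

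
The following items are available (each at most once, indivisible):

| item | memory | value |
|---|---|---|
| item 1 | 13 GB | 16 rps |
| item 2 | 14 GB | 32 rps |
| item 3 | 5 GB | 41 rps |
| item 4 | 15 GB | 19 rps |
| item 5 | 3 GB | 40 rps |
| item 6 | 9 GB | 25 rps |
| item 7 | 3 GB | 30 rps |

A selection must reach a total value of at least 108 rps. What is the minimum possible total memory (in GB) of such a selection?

Subsets with value ≥ 108, sorted by total memory:
- item 3+item 5+item 7: memory 11, value 111
- item 3+item 5+item 6+item 7: memory 20, value 136
- item 2+item 3+item 5: memory 22, value 113
- item 1+item 3+item 5+item 7: memory 24, value 127
Minimum memory: 11 GB.

11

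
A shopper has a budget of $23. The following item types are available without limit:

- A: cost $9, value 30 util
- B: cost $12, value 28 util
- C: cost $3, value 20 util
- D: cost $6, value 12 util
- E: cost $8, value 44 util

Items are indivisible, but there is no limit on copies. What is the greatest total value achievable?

Best value-per-unit is C at 20/3; filling with it alone gives 7×20 = 140.
Optimal mix: 5×C + 1×E → cost 23, value 144.

144 util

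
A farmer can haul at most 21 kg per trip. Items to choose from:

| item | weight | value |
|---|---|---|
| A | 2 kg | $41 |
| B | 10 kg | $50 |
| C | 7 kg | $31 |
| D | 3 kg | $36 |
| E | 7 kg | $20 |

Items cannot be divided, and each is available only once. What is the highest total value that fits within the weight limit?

$128

This is a 0/1 knapsack; check combinations near the capacity.
- A+C+D+E: weight 2+7+3+7=19, value 41+31+36+20=128
- A+B+D: weight 2+10+3=15, value 41+50+36=127
- A+B+C: weight 2+10+7=19, value 41+50+31=122
- B+C+D: weight 10+7+3=20, value 50+31+36=117
Best: $128.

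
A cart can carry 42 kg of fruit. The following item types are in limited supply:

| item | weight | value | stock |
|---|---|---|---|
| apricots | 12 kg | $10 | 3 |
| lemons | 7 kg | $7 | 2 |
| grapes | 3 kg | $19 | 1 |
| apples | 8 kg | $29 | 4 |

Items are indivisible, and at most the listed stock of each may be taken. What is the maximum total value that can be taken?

Top feasible selections:
- 1×lemons + 1×grapes + 4×apples: weight 42, value 142
- 1×grapes + 4×apples: weight 35, value 135
Best: $142.

$142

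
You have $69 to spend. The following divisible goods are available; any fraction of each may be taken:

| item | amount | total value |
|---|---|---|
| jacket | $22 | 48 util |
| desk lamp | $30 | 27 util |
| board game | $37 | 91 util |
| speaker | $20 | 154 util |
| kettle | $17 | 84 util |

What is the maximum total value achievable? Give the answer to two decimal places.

316.70

Take in order of value per unit:
- speaker (154/20 per unit): all 20 → value 154, running total 154.00
- kettle (84/17 per unit): all 17 → value 84, running total 238.00
- board game (91/37 per unit): 32 of 37 → value 32×91/37 = 78.7027, running total 316.70
Total 316.70.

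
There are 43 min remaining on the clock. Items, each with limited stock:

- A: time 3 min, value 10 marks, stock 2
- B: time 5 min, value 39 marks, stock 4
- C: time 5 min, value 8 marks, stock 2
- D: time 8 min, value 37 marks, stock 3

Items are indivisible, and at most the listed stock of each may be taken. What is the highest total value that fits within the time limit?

Top feasible selections:
- 2×A + 4×B + 2×D: time 42, value 250
- 1×A + 4×B + 2×D: time 39, value 240
Best: 250 marks.

250 marks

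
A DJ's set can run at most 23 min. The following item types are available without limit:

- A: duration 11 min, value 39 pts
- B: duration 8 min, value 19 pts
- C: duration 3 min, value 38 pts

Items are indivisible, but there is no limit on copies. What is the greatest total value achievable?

266 pts

Best value-per-unit is C at 38/3, and filling with it alone uses duration 7×3=21. No mix of the others beats 7×38 = 266.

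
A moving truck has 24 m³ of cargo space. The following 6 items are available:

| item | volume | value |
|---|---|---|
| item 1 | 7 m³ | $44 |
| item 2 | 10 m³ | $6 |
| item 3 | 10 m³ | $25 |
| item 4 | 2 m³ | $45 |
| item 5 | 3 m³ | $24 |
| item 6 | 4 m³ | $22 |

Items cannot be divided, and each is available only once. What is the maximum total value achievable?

$138

Check high-value combinations within 24 m³:
- item 1+item 3+item 4+item 5: volume 7+10+2+3=22, value 44+25+45+24=138
- item 1+item 3+item 4+item 6: volume 7+10+2+4=23, value 44+25+45+22=136
- item 1+item 4+item 5+item 6: volume 7+2+3+4=16, value 44+45+24+22=135
Best: $138.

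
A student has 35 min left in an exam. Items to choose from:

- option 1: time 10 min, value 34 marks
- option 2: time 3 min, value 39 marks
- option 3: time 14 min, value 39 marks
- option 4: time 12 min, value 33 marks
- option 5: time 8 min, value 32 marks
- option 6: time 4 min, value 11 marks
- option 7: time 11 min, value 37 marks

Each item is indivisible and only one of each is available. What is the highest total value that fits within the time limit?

144 marks

This is a 0/1 knapsack; check combinations near the capacity.
- option 1+option 2+option 3+option 5: time 10+3+14+8=35, value 34+39+39+32=144
- option 1+option 2+option 5+option 7: time 10+3+8+11=32, value 34+39+32+37=142
- option 2+option 4+option 5+option 7: time 3+12+8+11=34, value 39+33+32+37=141
- option 1+option 2+option 4+option 5: time 10+3+12+8=33, value 34+39+33+32=138
- option 2+option 3+option 6+option 7: time 3+14+4+11=32, value 39+39+11+37=126
Best: 144 marks.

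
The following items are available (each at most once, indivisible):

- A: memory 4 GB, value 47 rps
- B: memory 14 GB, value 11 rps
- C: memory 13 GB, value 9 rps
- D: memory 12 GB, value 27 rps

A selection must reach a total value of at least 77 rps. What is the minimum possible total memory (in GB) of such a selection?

29

Subsets with value ≥ 77, sorted by total memory:
- A+C+D: memory 29, value 83
- A+B+D: memory 30, value 85
Minimum memory: 29 GB.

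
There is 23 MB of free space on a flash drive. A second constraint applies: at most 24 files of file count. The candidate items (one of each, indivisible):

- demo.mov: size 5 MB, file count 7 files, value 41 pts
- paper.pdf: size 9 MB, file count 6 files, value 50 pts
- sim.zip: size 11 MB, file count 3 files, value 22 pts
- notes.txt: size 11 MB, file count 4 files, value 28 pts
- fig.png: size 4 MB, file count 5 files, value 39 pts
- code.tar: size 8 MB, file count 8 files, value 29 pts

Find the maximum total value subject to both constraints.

130 pts

Feasible sets respecting both limits:
- demo.mov+paper.pdf+fig.png: size 18, file count 18, value 130
- demo.mov+paper.pdf+code.tar: size 22, file count 21, value 120
- paper.pdf+fig.png+code.tar: size 21, file count 19, value 118
- demo.mov+fig.png+code.tar: size 17, file count 20, value 109
Best: 130 pts.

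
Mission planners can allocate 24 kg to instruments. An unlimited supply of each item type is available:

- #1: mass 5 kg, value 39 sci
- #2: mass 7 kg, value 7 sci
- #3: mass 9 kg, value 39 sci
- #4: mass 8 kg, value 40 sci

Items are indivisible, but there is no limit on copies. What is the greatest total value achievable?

157 sci

Best value-per-unit is #1 at 39/5; filling with it alone gives 4×39 = 156.
Optimal mix: 3×#1 + 1×#4 → mass 23, value 157.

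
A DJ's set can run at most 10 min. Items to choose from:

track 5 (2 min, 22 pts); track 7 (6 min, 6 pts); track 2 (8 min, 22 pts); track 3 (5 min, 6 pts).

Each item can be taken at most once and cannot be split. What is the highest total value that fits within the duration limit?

44 pts

This is a 0/1 knapsack; check combinations near the capacity.
- track 5+track 2: duration 2+8=10, value 22+22=44
- track 5+track 3: duration 2+5=7, value 22+6=28
- track 5+track 7: duration 2+6=8, value 22+6=28
Best: 44 pts.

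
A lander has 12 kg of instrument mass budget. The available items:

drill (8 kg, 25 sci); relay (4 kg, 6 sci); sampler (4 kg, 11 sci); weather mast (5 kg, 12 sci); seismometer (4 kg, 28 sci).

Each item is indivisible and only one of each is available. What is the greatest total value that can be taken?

53 sci

This is a 0/1 knapsack; check combinations near the capacity.
- drill+seismometer: mass 8+4=12, value 25+28=53
- relay+sampler+seismometer: mass 4+4+4=12, value 6+11+28=45
- weather mast+seismometer: mass 5+4=9, value 12+28=40
- sampler+seismometer: mass 4+4=8, value 11+28=39
- drill+sampler: mass 8+4=12, value 25+11=36
Best: 53 sci.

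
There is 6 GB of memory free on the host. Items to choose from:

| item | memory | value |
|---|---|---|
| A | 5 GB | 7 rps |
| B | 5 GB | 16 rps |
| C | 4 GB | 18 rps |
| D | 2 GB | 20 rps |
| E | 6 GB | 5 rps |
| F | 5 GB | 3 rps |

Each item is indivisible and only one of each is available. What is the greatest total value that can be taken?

38 rps

Check high-value combinations within 6 GB:
- C+D: memory 4+2=6, value 18+20=38
- D: memory 2, value 20
- C: memory 4, value 18
- B: memory 5, value 16
Best: 38 rps.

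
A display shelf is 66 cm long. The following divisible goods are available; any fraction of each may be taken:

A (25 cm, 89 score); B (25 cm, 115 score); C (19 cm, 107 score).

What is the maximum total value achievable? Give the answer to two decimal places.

Take in order of value per unit:
- C (107/19 per unit): all 19 → value 107, running total 107.00
- B (115/25 per unit): all 25 → value 115, running total 222.00
- A (89/25 per unit): 22 of 25 → value 22×89/25 = 78.3200, running total 300.32
Total 300.32.

300.32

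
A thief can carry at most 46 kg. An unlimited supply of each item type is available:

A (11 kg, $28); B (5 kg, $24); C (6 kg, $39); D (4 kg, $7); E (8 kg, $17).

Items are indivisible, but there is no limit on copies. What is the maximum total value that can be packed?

$282

Best value-per-unit is C at 39/6; filling with it alone gives 7×39 = 273.
Optimal mix: 2×B + 6×C → weight 46, value 282.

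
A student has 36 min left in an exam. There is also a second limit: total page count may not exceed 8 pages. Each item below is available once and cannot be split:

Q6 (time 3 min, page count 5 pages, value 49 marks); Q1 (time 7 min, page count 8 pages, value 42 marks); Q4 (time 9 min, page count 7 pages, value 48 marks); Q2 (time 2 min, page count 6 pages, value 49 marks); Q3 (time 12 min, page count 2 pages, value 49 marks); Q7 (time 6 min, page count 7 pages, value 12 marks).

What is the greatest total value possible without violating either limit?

98 marks

Feasible sets respecting both limits:
- Q6+Q3: time 15, page count 7, value 98
- Q2+Q3: time 14, page count 8, value 98
- Q6: time 3, page count 5, value 49
- Q2: time 2, page count 6, value 49
Best: 98 marks.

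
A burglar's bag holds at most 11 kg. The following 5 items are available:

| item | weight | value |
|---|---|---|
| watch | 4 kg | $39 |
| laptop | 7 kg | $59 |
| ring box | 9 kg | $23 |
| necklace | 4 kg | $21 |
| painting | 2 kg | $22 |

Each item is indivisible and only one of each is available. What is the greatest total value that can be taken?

$98

Check high-value combinations within 11 kg:
- watch+laptop: weight 4+7=11, value 39+59=98
- watch+necklace+painting: weight 4+4+2=10, value 39+21+22=82
- laptop+painting: weight 7+2=9, value 59+22=81
Best: $98.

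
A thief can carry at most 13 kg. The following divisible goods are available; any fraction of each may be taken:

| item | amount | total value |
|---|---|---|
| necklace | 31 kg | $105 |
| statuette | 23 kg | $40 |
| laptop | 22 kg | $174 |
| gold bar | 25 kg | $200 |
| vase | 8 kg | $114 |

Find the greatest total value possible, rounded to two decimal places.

Take in order of value per unit:
- vase (114/8 per unit): all 8 → value 114, running total 114.00
- gold bar (200/25 per unit): 5 of 25 → value 5×200/25 = 40.0000, running total 154.00
Total 154.00.

154.00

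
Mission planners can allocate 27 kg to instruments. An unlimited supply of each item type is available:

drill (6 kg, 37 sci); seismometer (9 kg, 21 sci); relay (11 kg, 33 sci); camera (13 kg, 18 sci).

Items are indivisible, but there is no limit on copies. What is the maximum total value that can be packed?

148 sci

Best value-per-unit is drill at 37/6, and filling with it alone uses mass 4×6=24. No mix of the others beats 4×37 = 148.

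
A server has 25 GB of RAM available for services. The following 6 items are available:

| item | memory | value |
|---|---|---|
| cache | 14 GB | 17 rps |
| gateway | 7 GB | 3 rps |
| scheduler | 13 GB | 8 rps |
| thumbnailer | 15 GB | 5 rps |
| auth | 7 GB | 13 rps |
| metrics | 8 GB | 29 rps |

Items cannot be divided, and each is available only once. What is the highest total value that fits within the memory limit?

46 rps

Check high-value combinations within 25 GB:
- cache+metrics: memory 14+8=22, value 17+29=46
- gateway+auth+metrics: memory 7+7+8=22, value 3+13+29=45
- auth+metrics: memory 7+8=15, value 13+29=42
Best: 46 rps.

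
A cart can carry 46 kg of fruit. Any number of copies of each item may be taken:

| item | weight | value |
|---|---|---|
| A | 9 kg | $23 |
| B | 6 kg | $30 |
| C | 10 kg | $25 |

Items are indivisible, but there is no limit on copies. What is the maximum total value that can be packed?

$210

Best value-per-unit is B at 30/6, and filling with it alone uses weight 7×6=42. No mix of the others beats 7×30 = 210.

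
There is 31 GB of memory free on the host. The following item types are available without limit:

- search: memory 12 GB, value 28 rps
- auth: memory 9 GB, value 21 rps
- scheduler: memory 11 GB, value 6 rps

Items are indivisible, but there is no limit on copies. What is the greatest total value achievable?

70 rps

Best value-per-unit is search at 28/12; filling with it alone gives 2×28 = 56.
Optimal mix: 1×search + 2×auth → memory 30, value 70.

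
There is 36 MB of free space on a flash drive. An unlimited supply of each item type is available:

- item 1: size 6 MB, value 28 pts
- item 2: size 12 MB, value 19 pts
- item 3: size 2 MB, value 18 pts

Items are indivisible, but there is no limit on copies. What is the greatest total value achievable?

324 pts

Best value-per-unit is item 3 at 18/2, and filling with it alone uses size 18×2=36. No mix of the others beats 18×18 = 324.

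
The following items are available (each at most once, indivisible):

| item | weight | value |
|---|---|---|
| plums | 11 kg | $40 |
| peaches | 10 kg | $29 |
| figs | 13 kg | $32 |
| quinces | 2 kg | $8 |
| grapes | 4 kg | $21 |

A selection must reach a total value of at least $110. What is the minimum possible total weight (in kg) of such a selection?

Subsets with value ≥ 110, sorted by total weight:
- plums+peaches+figs+grapes: weight 38, value 122
- plums+peaches+figs+quinces+grapes: weight 40, value 130
Minimum weight: 38 kg.

38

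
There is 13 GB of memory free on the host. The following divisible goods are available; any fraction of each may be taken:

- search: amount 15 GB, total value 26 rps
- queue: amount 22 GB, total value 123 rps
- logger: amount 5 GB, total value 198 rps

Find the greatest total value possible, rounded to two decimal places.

242.73

Take in order of value per unit:
- logger (198/5 per unit): all 5 → value 198, running total 198.00
- queue (123/22 per unit): 8 of 22 → value 8×123/22 = 44.7273, running total 242.73
Total 242.73.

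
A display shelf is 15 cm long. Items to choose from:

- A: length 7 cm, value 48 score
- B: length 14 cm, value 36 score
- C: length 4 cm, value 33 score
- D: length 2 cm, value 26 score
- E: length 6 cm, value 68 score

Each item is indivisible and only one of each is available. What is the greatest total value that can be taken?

142 score

Check high-value combinations within 15 cm:
- A+D+E: length 7+2+6=15, value 48+26+68=142
- C+D+E: length 4+2+6=12, value 33+26+68=127
- A+E: length 7+6=13, value 48+68=116
Best: 142 score.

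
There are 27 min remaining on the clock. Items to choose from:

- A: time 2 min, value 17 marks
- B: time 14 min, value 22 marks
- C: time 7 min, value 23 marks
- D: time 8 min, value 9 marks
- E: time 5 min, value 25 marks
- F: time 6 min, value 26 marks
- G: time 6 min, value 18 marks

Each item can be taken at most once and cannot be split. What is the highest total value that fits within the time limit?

109 marks

Check high-value combinations within 27 min:
- A+C+E+F+G: time 2+7+5+6+6=26, value 17+23+25+26+18=109
- A+D+E+F+G: time 2+8+5+6+6=27, value 17+9+25+26+18=95
- C+E+F+G: time 7+5+6+6=24, value 23+25+26+18=92
- A+C+E+F: time 2+7+5+6=20, value 17+23+25+26=91
Best: 109 marks.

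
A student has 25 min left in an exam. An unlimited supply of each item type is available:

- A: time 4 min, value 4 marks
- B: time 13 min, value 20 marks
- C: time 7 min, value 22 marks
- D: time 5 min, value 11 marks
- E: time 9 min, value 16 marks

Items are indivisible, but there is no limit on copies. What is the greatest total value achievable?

70 marks

Best value-per-unit is C at 22/7; filling with it alone gives 3×22 = 66.
Optimal mix: 1×A + 3×C → time 25, value 70.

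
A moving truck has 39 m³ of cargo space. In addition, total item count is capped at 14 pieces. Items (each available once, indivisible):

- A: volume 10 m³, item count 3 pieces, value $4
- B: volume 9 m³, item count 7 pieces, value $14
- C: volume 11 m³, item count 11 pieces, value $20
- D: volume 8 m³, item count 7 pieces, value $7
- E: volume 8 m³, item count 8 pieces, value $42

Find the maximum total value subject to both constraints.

$46

Feasible sets respecting both limits:
- A+E: volume 18, item count 11, value 46
- E: volume 8, item count 8, value 42
- A+C: volume 21, item count 14, value 24
Best: $46.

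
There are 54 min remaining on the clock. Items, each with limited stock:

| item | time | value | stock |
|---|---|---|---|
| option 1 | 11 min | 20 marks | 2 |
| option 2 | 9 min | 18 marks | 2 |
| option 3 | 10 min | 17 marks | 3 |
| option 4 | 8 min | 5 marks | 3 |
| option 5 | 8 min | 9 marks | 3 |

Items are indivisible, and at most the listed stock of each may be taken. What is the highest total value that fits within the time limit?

Top feasible selections:
- 2×option 1 + 2×option 2 + 1×option 3: time 50, value 93
- 2×option 1 + 1×option 2 + 2×option 3: time 51, value 92
- 2×option 1 + 3×option 3: time 52, value 91
- 1×option 1 + 2×option 2 + 2×option 3: time 49, value 90
Best: 93 marks.

93 marks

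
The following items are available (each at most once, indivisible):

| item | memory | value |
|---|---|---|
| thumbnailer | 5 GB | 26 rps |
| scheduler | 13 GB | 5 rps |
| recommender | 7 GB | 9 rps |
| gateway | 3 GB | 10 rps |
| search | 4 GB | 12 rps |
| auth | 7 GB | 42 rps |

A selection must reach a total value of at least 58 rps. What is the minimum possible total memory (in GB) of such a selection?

12

Subsets with value ≥ 58, sorted by total memory:
- thumbnailer+auth: memory 12, value 68
- gateway+search+auth: memory 14, value 64
- thumbnailer+gateway+auth: memory 15, value 78
Minimum memory: 12 GB.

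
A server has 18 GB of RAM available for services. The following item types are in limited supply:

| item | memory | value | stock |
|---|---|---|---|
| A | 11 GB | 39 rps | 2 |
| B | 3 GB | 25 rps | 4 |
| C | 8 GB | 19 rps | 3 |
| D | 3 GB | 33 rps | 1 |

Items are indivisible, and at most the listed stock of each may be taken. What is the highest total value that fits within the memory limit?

133 rps

Top feasible selections:
- 4×B + 1×D: memory 15, value 133
- 3×B + 1×D: memory 12, value 108
- 2×B + 1×C + 1×D: memory 17, value 102
- 4×B: memory 12, value 100
Best: 133 rps.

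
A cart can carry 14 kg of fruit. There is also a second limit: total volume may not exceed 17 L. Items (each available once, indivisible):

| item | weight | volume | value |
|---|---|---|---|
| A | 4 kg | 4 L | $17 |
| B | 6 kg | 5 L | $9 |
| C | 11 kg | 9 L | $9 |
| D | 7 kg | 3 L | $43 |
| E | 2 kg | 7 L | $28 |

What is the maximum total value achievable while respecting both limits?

$88

Feasible sets respecting both limits:
- A+D+E: weight 13, volume 14, value 88
- D+E: weight 9, volume 10, value 71
- A+D: weight 11, volume 7, value 60
Best: $88.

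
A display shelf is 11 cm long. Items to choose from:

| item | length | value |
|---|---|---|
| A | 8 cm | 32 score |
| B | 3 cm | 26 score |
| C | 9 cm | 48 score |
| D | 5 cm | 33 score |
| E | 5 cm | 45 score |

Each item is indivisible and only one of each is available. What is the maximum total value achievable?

78 score

Check high-value combinations within 11 cm:
- D+E: length 5+5=10, value 33+45=78
- B+E: length 3+5=8, value 26+45=71
- B+D: length 3+5=8, value 26+33=59
- A+B: length 8+3=11, value 32+26=58
- C: length 9, value 48
Best: 78 score.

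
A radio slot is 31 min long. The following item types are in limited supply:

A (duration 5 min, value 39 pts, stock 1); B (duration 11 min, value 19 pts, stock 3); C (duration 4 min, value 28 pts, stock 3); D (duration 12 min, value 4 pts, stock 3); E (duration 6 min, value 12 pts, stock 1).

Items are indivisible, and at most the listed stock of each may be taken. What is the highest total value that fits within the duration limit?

Best selections within duration 31 and stock limits:
- 1×A + 1×B + 3×C: duration 28, value 142
- 1×A + 3×C + 1×E: duration 23, value 135
- 1×A + 3×C + 1×D: duration 29, value 127
- 1×A + 1×B + 2×C + 1×E: duration 30, value 126
Best: 142 pts.

142 pts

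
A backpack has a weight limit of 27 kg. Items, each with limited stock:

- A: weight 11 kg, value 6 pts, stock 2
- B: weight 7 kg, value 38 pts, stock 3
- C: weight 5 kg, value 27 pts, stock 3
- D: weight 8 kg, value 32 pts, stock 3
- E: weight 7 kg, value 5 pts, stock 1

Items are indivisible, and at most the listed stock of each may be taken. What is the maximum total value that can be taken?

Top feasible selections:
- 3×B + 1×C: weight 26, value 141
- 2×B + 1×C + 1×D: weight 27, value 135
- 2×B + 2×C: weight 24, value 130
- 1×B + 2×C + 1×D: weight 25, value 124
Best: 141 pts.

141 pts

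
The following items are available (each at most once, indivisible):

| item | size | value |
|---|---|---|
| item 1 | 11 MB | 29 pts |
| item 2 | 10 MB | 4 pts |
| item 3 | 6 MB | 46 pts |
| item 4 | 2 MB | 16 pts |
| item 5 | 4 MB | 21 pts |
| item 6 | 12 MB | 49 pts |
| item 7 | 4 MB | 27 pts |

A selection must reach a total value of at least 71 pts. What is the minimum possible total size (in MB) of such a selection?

10

Subsets with value ≥ 71, sorted by total size:
- item 3+item 7: size 10, value 73
- item 3+item 4+item 7: size 12, value 89
Minimum size: 10 MB.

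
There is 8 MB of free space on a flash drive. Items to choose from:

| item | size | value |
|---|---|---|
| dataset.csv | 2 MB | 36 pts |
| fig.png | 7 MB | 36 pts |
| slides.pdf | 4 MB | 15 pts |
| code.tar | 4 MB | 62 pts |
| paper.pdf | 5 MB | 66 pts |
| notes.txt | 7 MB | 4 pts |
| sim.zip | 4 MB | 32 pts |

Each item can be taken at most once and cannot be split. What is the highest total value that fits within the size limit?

Check high-value combinations within 8 MB:
- dataset.csv+paper.pdf: size 2+5=7, value 36+66=102
- dataset.csv+code.tar: size 2+4=6, value 36+62=98
- code.tar+sim.zip: size 4+4=8, value 62+32=94
Best: 102 pts.

102 pts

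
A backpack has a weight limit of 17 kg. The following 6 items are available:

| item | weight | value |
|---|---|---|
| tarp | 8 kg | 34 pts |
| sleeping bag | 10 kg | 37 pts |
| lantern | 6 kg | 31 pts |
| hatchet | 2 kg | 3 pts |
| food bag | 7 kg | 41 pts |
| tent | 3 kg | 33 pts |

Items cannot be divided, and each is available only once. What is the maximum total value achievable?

Check high-value combinations within 17 kg:
- lantern+food bag+tent: weight 6+7+3=16, value 31+41+33=105
- tarp+lantern+tent: weight 8+6+3=17, value 34+31+33=98
- sleeping bag+food bag: weight 10+7=17, value 37+41=78
- tarp+hatchet+food bag: weight 8+2+7=17, value 34+3+41=78
- hatchet+food bag+tent: weight 2+7+3=12, value 3+41+33=77
Best: 105 pts.

105 pts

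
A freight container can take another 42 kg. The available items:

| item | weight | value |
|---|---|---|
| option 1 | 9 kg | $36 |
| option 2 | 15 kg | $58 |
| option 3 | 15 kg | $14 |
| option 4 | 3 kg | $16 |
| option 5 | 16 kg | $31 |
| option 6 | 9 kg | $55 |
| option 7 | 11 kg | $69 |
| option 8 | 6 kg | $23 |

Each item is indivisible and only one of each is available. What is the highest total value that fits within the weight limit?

$205

Check high-value combinations within 42 kg:
- option 2+option 6+option 7+option 8: weight 15+9+11+6=41, value 58+55+69+23=205
- option 1+option 4+option 6+option 7+option 8: weight 9+3+9+11+6=38, value 36+16+55+69+23=199
- option 2+option 4+option 6+option 7: weight 15+3+9+11=38, value 58+16+55+69=198
- option 1+option 2+option 4+option 6+option 8: weight 9+15+3+9+6=42, value 36+58+16+55+23=188
- option 1+option 2+option 7+option 8: weight 9+15+11+6=41, value 36+58+69+23=186
Best: $205.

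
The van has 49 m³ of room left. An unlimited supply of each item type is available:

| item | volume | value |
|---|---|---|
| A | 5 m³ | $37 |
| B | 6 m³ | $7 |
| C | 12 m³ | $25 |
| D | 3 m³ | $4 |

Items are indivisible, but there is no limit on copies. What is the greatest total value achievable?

$337

Best value-per-unit is A at 37/5; filling with it alone gives 9×37 = 333.
Optimal mix: 9×A + 1×D → volume 48, value 337.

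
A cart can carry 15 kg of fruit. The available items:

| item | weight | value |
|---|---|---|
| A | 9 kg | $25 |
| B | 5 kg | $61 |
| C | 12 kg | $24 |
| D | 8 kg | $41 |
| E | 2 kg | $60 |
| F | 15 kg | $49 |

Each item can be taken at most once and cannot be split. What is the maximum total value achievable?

$162

Check high-value combinations within 15 kg:
- B+D+E: weight 5+8+2=15, value 61+41+60=162
- B+E: weight 5+2=7, value 61+60=121
- B+D: weight 5+8=13, value 61+41=102
- D+E: weight 8+2=10, value 41+60=101
- A+B: weight 9+5=14, value 25+61=86
Best: $162.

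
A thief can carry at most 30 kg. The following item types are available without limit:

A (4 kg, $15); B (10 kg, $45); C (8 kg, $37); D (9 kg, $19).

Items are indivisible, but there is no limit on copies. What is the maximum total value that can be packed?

$135

Best value-per-unit is C at 37/8; filling with it alone gives 3×37 = 111.
Optimal mix: 3×B → weight 30, value 135.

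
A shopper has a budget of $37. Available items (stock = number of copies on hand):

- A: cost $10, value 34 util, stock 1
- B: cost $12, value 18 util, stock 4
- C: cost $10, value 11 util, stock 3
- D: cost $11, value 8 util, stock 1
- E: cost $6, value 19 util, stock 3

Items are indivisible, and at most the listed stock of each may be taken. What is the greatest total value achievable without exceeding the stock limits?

91 util

Best selections within cost 37 and stock limits:
- 1×A + 3×E: cost 28, value 91
- 1×A + 1×B + 2×E: cost 34, value 90
- 1×A + 1×C + 2×E: cost 32, value 83
- 1×A + 1×D + 2×E: cost 33, value 80
Best: 91 util.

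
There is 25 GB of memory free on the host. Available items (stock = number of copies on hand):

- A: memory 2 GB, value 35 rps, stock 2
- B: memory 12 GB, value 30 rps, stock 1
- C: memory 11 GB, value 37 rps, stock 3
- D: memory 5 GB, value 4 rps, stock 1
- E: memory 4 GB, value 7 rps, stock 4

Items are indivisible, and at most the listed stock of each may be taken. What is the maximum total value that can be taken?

Best selections within memory 25 and stock limits:
- 2×A + 1×C + 2×E: memory 23, value 121
- 2×A + 1×C + 1×D + 1×E: memory 24, value 118
Best: 121 rps.

121 rps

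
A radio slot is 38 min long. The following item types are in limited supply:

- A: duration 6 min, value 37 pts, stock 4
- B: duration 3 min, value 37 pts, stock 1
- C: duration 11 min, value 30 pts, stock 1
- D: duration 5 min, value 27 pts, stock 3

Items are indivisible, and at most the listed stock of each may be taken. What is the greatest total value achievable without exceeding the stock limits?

Best selections within duration 38 and stock limits:
- 4×A + 1×B + 2×D: duration 37, value 239
- 3×A + 1×B + 3×D: duration 36, value 229
Best: 239 pts.

239 pts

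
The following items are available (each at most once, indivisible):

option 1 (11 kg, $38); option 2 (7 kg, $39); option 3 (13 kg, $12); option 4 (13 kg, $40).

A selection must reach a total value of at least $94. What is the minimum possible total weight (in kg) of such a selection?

31

Subsets with value ≥ 94, sorted by total weight:
- option 1+option 2+option 4: weight 31, value 117
- option 1+option 2+option 3+option 4: weight 44, value 129
Minimum weight: 31 kg.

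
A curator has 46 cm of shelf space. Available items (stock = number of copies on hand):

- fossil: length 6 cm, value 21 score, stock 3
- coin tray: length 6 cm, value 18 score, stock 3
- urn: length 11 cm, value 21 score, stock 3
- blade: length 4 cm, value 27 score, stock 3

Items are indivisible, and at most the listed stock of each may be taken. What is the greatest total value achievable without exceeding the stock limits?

180 score

Best selections within length 46 and stock limits:
- 3×fossil + 2×coin tray + 3×blade: length 42, value 180
- 2×fossil + 3×coin tray + 3×blade: length 42, value 177
- 3×fossil + 3×coin tray + 2×blade: length 44, value 171
- 3×fossil + 1×urn + 3×blade: length 41, value 165
Best: 180 score.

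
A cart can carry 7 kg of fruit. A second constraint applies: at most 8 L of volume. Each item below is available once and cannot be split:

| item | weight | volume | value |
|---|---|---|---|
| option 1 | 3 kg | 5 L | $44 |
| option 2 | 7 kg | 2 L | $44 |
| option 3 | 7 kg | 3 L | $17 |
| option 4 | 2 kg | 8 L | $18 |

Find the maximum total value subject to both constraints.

$44

Feasible sets respecting both limits:
- option 1: weight 3, volume 5, value 44
- option 2: weight 7, volume 2, value 44
- option 4: weight 2, volume 8, value 18
Best: $44.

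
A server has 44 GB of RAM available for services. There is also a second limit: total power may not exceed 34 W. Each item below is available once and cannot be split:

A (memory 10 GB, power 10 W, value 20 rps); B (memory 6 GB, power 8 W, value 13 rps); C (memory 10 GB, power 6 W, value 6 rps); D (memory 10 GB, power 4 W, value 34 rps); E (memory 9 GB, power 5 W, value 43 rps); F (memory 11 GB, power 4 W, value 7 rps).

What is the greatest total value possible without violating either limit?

110 rps

Feasible sets respecting both limits:
- A+B+D+E: memory 35, power 27, value 110
- A+D+E+F: memory 40, power 23, value 104
- A+C+D+E: memory 39, power 25, value 103
- A+D+E: memory 29, power 19, value 97
Best: 110 rps.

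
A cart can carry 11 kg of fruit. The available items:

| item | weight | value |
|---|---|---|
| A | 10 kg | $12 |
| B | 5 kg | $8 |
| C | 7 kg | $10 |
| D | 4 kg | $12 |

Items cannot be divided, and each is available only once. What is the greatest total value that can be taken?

Check high-value combinations within 11 kg:
- C+D: weight 7+4=11, value 10+12=22
- B+D: weight 5+4=9, value 8+12=20
- D: weight 4, value 12
- A: weight 10, value 12
Best: $22.

$22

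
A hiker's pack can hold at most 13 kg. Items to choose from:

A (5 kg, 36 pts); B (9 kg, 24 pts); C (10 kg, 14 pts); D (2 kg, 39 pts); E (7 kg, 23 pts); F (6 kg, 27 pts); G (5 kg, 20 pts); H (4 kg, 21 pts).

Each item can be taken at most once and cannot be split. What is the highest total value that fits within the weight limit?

102 pts

Check high-value combinations within 13 kg:
- A+D+F: weight 5+2+6=13, value 36+39+27=102
- A+D+H: weight 5+2+4=11, value 36+39+21=96
- A+D+G: weight 5+2+5=12, value 36+39+20=95
Best: 102 pts.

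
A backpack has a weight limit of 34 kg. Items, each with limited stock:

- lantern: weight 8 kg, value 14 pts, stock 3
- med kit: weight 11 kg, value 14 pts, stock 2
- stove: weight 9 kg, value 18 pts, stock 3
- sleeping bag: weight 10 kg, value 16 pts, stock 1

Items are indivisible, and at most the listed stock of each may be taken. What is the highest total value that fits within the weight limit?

Top feasible selections:
- 2×lantern + 2×stove: weight 34, value 64
- 3×lantern + 1×stove: weight 33, value 60
- 3×lantern + 1×sleeping bag: weight 34, value 58
- 3×stove: weight 27, value 54
Best: 64 pts.

64 pts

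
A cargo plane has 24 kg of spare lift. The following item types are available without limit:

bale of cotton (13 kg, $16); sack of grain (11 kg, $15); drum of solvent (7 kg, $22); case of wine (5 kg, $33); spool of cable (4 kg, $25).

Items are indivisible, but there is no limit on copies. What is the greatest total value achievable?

$157

Best value-per-unit is case of wine at 33/5; filling with it alone gives 4×33 = 132.
Optimal mix: 4×case of wine + 1×spool of cable → weight 24, value 157.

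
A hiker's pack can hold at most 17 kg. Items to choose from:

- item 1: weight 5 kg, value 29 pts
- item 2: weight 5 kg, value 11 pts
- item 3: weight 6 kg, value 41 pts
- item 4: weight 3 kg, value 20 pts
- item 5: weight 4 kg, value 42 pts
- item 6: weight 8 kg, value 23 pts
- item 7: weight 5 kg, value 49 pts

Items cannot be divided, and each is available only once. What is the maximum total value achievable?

This is a 0/1 knapsack; check combinations near the capacity.
- item 1+item 4+item 5+item 7: weight 5+3+4+5=17, value 29+20+42+49=140
- item 3+item 5+item 7: weight 6+4+5=15, value 41+42+49=132
- item 2+item 4+item 5+item 7: weight 5+3+4+5=17, value 11+20+42+49=122
- item 1+item 5+item 7: weight 5+4+5=14, value 29+42+49=120
Best: 140 pts.

140 pts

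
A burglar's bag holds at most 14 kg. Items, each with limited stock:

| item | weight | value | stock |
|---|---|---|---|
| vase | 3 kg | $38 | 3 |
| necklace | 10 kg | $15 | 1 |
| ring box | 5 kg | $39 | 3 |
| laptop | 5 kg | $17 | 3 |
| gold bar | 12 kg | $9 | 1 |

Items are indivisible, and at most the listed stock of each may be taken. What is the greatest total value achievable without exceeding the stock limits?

Top feasible selections:
- 3×vase + 1×ring box: weight 14, value 153
- 3×vase + 1×laptop: weight 14, value 131
Best: $153.

$153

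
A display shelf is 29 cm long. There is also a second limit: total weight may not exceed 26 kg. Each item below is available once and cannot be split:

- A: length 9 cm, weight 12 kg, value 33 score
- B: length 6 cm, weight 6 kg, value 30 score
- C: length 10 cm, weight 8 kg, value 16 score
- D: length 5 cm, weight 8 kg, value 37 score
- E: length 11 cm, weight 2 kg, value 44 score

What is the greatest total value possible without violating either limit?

Feasible sets respecting both limits:
- A+D+E: length 25, weight 22, value 114
- B+D+E: length 22, weight 16, value 111
- A+B+E: length 26, weight 20, value 107
Best: 114 score.

114 score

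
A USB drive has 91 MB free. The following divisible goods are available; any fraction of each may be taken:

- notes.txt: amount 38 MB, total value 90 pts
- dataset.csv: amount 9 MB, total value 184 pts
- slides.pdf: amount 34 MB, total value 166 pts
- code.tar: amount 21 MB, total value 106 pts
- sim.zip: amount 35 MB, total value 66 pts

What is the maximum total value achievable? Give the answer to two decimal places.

Take in order of value per unit:
- dataset.csv (184/9 per unit): all 9 → value 184, running total 184.00
- code.tar (106/21 per unit): all 21 → value 106, running total 290.00
- slides.pdf (166/34 per unit): all 34 → value 166, running total 456.00
- notes.txt (90/38 per unit): 27 of 38 → value 27×90/38 = 63.9474, running total 519.95
Total 519.95.

519.95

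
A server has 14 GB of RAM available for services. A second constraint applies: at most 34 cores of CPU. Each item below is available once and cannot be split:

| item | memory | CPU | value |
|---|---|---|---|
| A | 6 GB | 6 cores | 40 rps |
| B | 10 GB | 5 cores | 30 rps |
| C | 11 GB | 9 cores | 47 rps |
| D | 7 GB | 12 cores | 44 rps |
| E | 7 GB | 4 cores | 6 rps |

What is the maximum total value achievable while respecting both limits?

Feasible sets respecting both limits:
- A+D: memory 13, CPU 18, value 84
- D+E: memory 14, CPU 16, value 50
- C: memory 11, CPU 9, value 47
Best: 84 rps.

84 rps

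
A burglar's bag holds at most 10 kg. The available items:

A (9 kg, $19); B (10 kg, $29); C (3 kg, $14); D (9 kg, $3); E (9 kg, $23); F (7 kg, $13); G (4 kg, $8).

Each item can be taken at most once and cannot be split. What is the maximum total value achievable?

$29

Check high-value combinations within 10 kg:
- B: weight 10, value 29
- C+F: weight 3+7=10, value 14+13=27
- E: weight 9, value 23
- C+G: weight 3+4=7, value 14+8=22
Best: $29.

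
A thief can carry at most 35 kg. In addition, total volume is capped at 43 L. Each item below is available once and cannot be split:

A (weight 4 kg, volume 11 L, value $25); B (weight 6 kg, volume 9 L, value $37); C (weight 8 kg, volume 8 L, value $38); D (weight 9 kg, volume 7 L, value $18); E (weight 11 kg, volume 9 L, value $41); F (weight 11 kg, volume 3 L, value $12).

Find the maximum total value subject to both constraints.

$141

Feasible sets respecting both limits:
- A+B+C+E: weight 29, volume 37, value 141
- B+C+D+E: weight 34, volume 33, value 134
- A+C+D+E: weight 32, volume 35, value 122
Best: $141.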